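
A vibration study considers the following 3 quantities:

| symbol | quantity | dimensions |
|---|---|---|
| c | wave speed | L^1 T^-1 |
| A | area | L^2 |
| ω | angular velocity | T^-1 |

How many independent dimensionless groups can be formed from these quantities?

There are 3 variables and 2 base dimensions (L, T).
The dimension matrix has rank 2.
Independent dimensionless groups: 3 − 2 = 1.

1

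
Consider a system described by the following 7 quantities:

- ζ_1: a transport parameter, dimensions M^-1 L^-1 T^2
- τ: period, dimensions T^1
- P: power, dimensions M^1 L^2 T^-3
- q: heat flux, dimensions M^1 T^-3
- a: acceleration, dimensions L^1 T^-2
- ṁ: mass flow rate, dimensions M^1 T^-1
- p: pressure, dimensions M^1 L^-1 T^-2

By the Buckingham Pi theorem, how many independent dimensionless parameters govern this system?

4

There are 7 variables and 3 base dimensions (M, L, T).
The dimension matrix has rank 3.
Independent dimensionless groups: 7 − 3 = 4.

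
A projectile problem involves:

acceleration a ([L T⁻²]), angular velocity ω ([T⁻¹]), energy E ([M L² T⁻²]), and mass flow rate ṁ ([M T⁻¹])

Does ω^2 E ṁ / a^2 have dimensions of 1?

no

Sum the exponent of each base dimension across the product:
  M: −2·[a]_M + 2·[ω]_M + [E]_M + [ṁ]_M = −2·(0) + 2·(0) + (1) + (1) = 2
  L: −2·[a]_L + 2·[ω]_L + [E]_L + [ṁ]_L = −2·(1) + 2·(0) + (2) + (0) = 0
  T: −2·[a]_T + 2·[ω]_T + [E]_T + [ṁ]_T = −2·(-2) + 2·(-1) + (-2) + (-1) = -1
Net dimensions [M² T⁻¹] ≠ [1] — not dimensionless.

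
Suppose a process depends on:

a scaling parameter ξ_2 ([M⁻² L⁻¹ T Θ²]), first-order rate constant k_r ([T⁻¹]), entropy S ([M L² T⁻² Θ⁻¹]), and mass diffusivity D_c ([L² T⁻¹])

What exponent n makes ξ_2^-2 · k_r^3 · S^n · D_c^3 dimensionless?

Balance the M exponent: (1)·n from S, plus −2·(-2) + 3·(0) + 3·(0) = 4 from the rest, must sum to zero.
n + 4 = 0, so n = -4.

-4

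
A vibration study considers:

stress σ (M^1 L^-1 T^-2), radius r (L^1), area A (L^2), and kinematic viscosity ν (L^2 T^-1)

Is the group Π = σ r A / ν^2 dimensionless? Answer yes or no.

Sum the exponent of each base dimension across the product:
  M: [σ]_M + [r]_M + [A]_M − 2·[ν]_M = (1) + (0) + (0) − 2·(0) = 1
  L: [σ]_L + [r]_L + [A]_L − 2·[ν]_L = (-1) + (1) + (2) − 2·(2) = -2
  T: [σ]_T + [r]_T + [A]_T − 2·[ν]_T = (-2) + (0) + (0) − 2·(-1) = 0
Net dimensions [M L⁻²] ≠ [1] — not dimensionless.

no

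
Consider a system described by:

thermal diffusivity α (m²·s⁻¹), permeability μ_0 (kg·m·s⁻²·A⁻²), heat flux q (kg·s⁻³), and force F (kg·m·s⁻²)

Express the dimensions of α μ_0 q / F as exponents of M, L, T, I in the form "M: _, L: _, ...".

Collect each base-dimension exponent across the product:
  M: (0) + (1) + (1) − (1) = 1
  L: (2) + (1) + (0) − (1) = 2
  T: (-1) + (-2) + (-3) − (-2) = -4
  I: (0) + (-2) + (0) − (0) = -2
So the dimensions are [M L² T⁻⁴ I⁻²].

M: 1, L: 2, T: -4, I: -2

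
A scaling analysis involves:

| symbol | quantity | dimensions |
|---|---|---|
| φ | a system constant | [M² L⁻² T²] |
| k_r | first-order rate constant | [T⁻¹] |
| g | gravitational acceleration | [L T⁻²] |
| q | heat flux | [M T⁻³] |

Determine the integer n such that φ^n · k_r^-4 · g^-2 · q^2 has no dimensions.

Balance the M exponent: (2)·n from φ, plus −4·(0) − 2·(0) + 2·(1) = 2 from the rest, must sum to zero.
2n + 2 = 0, so n = -1.

-1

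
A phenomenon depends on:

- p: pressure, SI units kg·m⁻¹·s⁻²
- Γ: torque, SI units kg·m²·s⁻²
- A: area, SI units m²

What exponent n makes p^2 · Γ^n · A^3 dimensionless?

Balance the M exponent: (1)·n from Γ, plus 2·(1) + 3·(0) = 2 from the rest, must sum to zero.
n + 2 = 0, so n = -2.

-2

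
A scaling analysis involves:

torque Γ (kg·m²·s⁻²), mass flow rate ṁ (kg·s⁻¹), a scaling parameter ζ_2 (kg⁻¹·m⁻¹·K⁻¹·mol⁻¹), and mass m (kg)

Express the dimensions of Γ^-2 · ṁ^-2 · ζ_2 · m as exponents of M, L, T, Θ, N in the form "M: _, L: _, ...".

M: -4, L: -5, T: 6, Θ: -1, N: -1

Collect each base-dimension exponent across the product:
  M: −2·(1) − 2·(1) + (-1) + (1) = -4
  L: −2·(2) − 2·(0) + (-1) + (0) = -5
  T: −2·(-2) − 2·(-1) + (0) + (0) = 6
  Θ: −2·(0) − 2·(0) + (-1) + (0) = -1
  N: −2·(0) − 2·(0) + (-1) + (0) = -1
So the dimensions are [M⁻⁴ L⁻⁵ T⁶ Θ⁻¹ N⁻¹].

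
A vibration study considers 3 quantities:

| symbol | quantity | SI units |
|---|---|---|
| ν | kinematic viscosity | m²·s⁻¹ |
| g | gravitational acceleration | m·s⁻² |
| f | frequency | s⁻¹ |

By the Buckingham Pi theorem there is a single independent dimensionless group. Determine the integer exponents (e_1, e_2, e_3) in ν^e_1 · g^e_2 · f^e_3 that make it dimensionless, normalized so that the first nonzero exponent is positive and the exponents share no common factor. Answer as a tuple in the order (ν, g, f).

(1, -2, 3)

L: e_1·(2) + e_2·(1) + e_3·(0) = 0
T: e_1·(-1) + e_2·(-2) + e_3·(-1) = 0
Solving this homogeneous linear system for the smallest-integer solution (first nonzero entry positive) gives (1, -2, 3).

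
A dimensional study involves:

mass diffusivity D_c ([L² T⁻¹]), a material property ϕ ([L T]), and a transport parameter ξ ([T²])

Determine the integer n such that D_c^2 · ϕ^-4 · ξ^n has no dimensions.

3

Balance the T exponent: (2)·n from ξ, plus 2·(-1) − 4·(1) = -6 from the rest, must sum to zero.
2n − 6 = 0, so n = 3.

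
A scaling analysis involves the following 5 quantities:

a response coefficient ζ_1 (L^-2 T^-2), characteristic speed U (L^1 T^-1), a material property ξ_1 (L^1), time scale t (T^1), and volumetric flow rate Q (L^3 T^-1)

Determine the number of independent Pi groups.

3

There are 5 variables and 2 base dimensions (L, T).
The dimension matrix has rank 2.
Independent dimensionless groups: 5 − 2 = 3.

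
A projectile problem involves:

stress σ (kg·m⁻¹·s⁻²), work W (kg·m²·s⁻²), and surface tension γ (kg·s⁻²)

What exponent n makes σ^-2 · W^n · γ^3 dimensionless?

-1

Balance the M exponent: (1)·n from W, plus −2·(1) + 3·(1) = 1 from the rest, must sum to zero.
n + 1 = 0, so n = -1.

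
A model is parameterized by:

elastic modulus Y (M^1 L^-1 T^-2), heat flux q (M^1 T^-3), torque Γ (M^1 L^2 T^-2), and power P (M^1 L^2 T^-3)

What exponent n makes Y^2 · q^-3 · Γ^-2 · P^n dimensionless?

3

Balance the M exponent: (1)·n from P, plus 2·(1) − 3·(1) − 2·(1) = -3 from the rest, must sum to zero.
n − 3 = 0, so n = 3.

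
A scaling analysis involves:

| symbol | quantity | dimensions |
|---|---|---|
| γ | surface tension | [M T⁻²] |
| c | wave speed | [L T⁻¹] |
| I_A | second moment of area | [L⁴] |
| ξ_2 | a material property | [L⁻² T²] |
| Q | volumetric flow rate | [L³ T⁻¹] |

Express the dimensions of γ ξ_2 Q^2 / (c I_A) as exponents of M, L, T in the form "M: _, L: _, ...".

M: 1, L: -1, T: -1

Collect each base-dimension exponent across the product:
  M: (1) − (0) − (0) + (0) + 2·(0) = 1
  L: (0) − (1) − (4) + (-2) + 2·(3) = -1
  T: (-2) − (-1) − (0) + (2) + 2·(-1) = -1
So the dimensions are [M L⁻¹ T⁻¹].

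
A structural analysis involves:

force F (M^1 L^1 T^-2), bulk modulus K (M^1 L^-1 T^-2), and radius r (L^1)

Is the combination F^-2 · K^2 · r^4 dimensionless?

Sum the exponent of each base dimension across the product:
  M: −2·[F]_M + 2·[K]_M + 4·[r]_M = −2·(1) + 2·(1) + 4·(0) = 0
  L: −2·[F]_L + 2·[K]_L + 4·[r]_L = −2·(1) + 2·(-1) + 4·(1) = 0
  T: −2·[F]_T + 2·[K]_T + 4·[r]_T = −2·(-2) + 2·(-2) + 4·(0) = 0
All base exponents vanish — dimensionless.

yes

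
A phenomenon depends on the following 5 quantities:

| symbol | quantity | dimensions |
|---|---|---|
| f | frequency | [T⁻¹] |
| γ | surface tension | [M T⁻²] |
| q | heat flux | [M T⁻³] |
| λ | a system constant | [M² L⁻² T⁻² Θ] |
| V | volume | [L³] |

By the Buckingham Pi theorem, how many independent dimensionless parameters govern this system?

1

There are 5 variables and 4 base dimensions (M, L, T, Θ).
The dimension matrix has rank 4.
Independent dimensionless groups: 5 − 4 = 1.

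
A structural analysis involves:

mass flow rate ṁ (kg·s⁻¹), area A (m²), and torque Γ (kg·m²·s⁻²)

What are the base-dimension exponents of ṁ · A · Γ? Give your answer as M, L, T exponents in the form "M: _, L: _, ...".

Collect each base-dimension exponent across the product:
  M: (1) + (0) + (1) = 2
  L: (0) + (2) + (2) = 4
  T: (-1) + (0) + (-2) = -3
So the dimensions are [M² L⁴ T⁻³].

M: 2, L: 4, T: -3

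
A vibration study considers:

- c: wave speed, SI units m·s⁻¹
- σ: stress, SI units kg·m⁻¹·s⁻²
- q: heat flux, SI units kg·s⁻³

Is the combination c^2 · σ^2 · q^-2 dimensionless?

Sum the exponent of each base dimension across the product:
  M: 2·[c]_M + 2·[σ]_M − 2·[q]_M = 2·(0) + 2·(1) − 2·(1) = 0
  L: 2·[c]_L + 2·[σ]_L − 2·[q]_L = 2·(1) + 2·(-1) − 2·(0) = 0
  T: 2·[c]_T + 2·[σ]_T − 2·[q]_T = 2·(-1) + 2·(-2) − 2·(-3) = 0
All base exponents vanish — dimensionless.

yes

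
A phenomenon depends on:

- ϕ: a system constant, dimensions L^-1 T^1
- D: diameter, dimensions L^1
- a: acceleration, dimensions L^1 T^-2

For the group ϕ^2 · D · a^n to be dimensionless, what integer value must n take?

Balance the L exponent: (1)·n from a, plus 2·(-1) + (1) = -1 from the rest, must sum to zero.
n − 1 = 0, so n = 1.

1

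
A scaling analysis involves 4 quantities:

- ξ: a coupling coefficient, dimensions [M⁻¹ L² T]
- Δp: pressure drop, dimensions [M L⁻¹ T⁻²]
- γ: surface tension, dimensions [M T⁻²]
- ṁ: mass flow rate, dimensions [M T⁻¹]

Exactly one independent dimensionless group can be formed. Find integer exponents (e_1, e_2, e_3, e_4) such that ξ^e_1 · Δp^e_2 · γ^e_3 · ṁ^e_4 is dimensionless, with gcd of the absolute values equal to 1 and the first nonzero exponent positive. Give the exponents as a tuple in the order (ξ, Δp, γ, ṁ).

(1, 2, -2, 1)

M: e_1·(-1) + e_2·(1) + e_3·(1) + e_4·(1) = 0
L: e_1·(2) + e_2·(-1) + e_3·(0) + e_4·(0) = 0
T: e_1·(1) + e_2·(-2) + e_3·(-2) + e_4·(-1) = 0
Solving this homogeneous linear system for the smallest-integer solution (first nonzero entry positive) gives (1, 2, -2, 1).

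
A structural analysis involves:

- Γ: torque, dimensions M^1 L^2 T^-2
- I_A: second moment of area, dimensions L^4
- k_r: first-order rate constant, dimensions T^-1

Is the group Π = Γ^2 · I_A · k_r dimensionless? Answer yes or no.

no

Sum the exponent of each base dimension across the product:
  M: 2·[Γ]_M + [I_A]_M + [k_r]_M = 2·(1) + (0) + (0) = 2
  L: 2·[Γ]_L + [I_A]_L + [k_r]_L = 2·(2) + (4) + (0) = 8
  T: 2·[Γ]_T + [I_A]_T + [k_r]_T = 2·(-2) + (0) + (-1) = -5
Net dimensions [M² L⁸ T⁻⁵] ≠ [1] — not dimensionless.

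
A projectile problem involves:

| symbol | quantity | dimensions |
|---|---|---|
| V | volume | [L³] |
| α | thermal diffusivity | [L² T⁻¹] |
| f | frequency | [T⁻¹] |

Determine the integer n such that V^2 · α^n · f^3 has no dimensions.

-3

Balance the L exponent: (2)·n from α, plus 2·(3) + 3·(0) = 6 from the rest, must sum to zero.
2n + 6 = 0, so n = -3.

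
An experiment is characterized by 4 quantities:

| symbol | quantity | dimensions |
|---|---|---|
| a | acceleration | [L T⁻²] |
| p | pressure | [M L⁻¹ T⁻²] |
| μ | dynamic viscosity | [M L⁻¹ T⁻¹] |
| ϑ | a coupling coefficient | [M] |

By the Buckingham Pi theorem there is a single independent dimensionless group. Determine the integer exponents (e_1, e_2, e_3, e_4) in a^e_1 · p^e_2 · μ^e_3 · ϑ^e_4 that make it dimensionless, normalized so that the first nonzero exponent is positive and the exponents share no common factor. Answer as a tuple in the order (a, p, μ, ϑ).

M: e_1·(0) + e_2·(1) + e_3·(1) + e_4·(1) = 0
L: e_1·(1) + e_2·(-1) + e_3·(-1) + e_4·(0) = 0
T: e_1·(-2) + e_2·(-2) + e_3·(-1) + e_4·(0) = 0
Solving this homogeneous linear system for the smallest-integer solution (first nonzero entry positive) gives (1, -3, 4, -1).

(1, -3, 4, -1)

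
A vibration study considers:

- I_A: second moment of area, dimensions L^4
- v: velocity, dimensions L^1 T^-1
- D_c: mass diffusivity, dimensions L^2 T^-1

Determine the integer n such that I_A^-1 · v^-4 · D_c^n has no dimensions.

4

Balance the L exponent: (2)·n from D_c, plus −(4) − 4·(1) = -8 from the rest, must sum to zero.
2n − 8 = 0, so n = 4.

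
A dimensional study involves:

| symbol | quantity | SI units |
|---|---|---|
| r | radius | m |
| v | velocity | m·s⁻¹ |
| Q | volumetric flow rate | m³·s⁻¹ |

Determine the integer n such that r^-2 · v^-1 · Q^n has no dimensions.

1

Balance the L exponent: (3)·n from Q, plus −2·(1) − (1) = -3 from the rest, must sum to zero.
3n − 3 = 0, so n = 1.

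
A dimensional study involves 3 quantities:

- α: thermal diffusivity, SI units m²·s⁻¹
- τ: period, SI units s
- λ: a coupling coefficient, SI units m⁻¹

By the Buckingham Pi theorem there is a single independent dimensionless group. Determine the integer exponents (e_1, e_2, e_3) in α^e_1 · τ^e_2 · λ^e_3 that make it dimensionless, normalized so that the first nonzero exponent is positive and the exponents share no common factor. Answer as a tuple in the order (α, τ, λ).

L: e_1·(2) + e_2·(0) + e_3·(-1) = 0
T: e_1·(-1) + e_2·(1) + e_3·(0) = 0
Solving this homogeneous linear system for the smallest-integer solution (first nonzero entry positive) gives (1, 1, 2).

(1, 1, 2)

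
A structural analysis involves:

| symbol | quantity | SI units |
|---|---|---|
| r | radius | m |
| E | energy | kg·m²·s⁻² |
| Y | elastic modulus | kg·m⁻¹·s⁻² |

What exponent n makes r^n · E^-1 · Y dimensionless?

Balance the L exponent: (1)·n from r, plus −(2) + (-1) = -3 from the rest, must sum to zero.
n − 3 = 0, so n = 3.

3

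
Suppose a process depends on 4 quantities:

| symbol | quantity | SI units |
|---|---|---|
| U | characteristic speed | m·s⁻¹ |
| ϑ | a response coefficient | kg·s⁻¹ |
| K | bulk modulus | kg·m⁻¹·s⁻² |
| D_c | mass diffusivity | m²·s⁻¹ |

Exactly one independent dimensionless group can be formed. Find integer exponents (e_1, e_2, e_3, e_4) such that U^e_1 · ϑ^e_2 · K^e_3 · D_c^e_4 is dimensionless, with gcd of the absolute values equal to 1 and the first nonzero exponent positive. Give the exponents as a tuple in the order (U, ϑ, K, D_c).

M: e_1·(0) + e_2·(1) + e_3·(1) + e_4·(0) = 0
L: e_1·(1) + e_2·(0) + e_3·(-1) + e_4·(2) = 0
T: e_1·(-1) + e_2·(-1) + e_3·(-2) + e_4·(-1) = 0
Solving this homogeneous linear system for the smallest-integer solution (first nonzero entry positive) gives (3, 1, -1, -2).

(3, 1, -1, -2)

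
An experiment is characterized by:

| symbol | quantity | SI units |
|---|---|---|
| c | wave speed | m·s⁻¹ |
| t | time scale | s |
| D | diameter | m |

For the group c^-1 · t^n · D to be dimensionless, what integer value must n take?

Balance the T exponent: (1)·n from t, plus −(-1) + (0) = 1 from the rest, must sum to zero.
n + 1 = 0, so n = -1.

-1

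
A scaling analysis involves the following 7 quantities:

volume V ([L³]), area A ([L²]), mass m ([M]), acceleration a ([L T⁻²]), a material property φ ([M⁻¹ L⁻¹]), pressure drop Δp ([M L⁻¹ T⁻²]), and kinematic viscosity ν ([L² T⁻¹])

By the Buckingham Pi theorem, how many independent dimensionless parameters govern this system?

4

There are 7 variables and 3 base dimensions (M, L, T).
The dimension matrix has rank 3.
Independent dimensionless groups: 7 − 3 = 4.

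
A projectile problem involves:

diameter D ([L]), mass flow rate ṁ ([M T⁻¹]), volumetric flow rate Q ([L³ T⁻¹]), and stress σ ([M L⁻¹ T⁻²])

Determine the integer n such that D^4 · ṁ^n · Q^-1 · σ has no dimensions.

-1

Balance the M exponent: (1)·n from ṁ, plus 4·(0) − (0) + (1) = 1 from the rest, must sum to zero.
n + 1 = 0, so n = -1.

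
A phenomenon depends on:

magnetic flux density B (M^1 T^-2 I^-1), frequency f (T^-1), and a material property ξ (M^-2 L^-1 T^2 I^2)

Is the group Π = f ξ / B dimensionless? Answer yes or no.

no

Sum the exponent of each base dimension across the product:
  M: −[B]_M + [f]_M + [ξ]_M = −(1) + (0) + (-2) = -3
  L: −[B]_L + [f]_L + [ξ]_L = −(0) + (0) + (-1) = -1
  T: −[B]_T + [f]_T + [ξ]_T = −(-2) + (-1) + (2) = 3
  I: −[B]_I + [f]_I + [ξ]_I = −(-1) + (0) + (2) = 3
Net dimensions [M⁻³ L⁻¹ T³ I³] ≠ [1] — not dimensionless.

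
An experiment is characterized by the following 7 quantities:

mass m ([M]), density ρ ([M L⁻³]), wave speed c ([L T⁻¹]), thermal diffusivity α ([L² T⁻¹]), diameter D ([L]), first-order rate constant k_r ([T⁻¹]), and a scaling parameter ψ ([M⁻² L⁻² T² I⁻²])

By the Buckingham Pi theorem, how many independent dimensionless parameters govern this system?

3

There are 7 variables and 4 base dimensions (M, L, T, I).
The dimension matrix has rank 4.
Independent dimensionless groups: 7 − 4 = 3.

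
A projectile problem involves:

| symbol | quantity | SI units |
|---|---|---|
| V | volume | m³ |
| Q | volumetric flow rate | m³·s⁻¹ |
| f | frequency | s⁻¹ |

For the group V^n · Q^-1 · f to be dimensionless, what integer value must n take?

1

Balance the L exponent: (3)·n from V, plus −(3) + (0) = -3 from the rest, must sum to zero.
3n − 3 = 0, so n = 1.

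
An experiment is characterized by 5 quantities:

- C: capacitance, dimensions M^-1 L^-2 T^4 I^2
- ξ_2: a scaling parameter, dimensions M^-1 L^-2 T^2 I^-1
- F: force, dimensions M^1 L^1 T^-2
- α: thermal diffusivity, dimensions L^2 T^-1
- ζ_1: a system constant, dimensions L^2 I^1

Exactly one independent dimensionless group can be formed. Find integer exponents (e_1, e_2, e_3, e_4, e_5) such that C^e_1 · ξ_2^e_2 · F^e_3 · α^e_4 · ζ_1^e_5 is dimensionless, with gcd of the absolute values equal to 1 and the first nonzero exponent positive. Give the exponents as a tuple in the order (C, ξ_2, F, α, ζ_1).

M: e_1·(-1) + e_2·(-1) + e_3·(1) + e_4·(0) + e_5·(0) = 0
L: e_1·(-2) + e_2·(-2) + e_3·(1) + e_4·(2) + e_5·(2) = 0
T: e_1·(4) + e_2·(2) + e_3·(-2) + e_4·(-1) + e_5·(0) = 0
I: e_1·(2) + e_2·(-1) + e_3·(0) + e_4·(0) + e_5·(1) = 0
Solving this homogeneous linear system for the smallest-integer solution (first nonzero entry positive) gives (1, 1, 2, 2, -1).

(1, 1, 2, 2, -1)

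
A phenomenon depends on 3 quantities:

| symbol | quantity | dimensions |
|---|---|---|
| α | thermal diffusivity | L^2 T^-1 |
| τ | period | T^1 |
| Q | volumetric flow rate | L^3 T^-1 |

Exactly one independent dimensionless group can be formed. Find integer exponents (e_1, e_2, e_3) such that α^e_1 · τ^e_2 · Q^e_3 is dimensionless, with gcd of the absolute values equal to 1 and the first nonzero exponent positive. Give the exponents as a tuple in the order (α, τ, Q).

(3, 1, -2)

L: e_1·(2) + e_2·(0) + e_3·(3) = 0
T: e_1·(-1) + e_2·(1) + e_3·(-1) = 0
Solving this homogeneous linear system for the smallest-integer solution (first nonzero entry positive) gives (3, 1, -2).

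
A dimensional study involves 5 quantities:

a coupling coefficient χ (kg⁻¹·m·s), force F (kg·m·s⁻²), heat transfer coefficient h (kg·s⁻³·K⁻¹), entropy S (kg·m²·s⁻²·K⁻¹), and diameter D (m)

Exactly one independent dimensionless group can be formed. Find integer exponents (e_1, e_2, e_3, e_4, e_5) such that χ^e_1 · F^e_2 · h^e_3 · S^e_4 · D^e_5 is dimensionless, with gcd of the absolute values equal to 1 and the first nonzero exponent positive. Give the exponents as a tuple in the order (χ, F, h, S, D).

(1, 1, -1, 1, -4)

M: e_1·(-1) + e_2·(1) + e_3·(1) + e_4·(1) + e_5·(0) = 0
L: e_1·(1) + e_2·(1) + e_3·(0) + e_4·(2) + e_5·(1) = 0
T: e_1·(1) + e_2·(-2) + e_3·(-3) + e_4·(-2) + e_5·(0) = 0
Θ: e_1·(0) + e_2·(0) + e_3·(-1) + e_4·(-1) + e_5·(0) = 0
Solving this homogeneous linear system for the smallest-integer solution (first nonzero entry positive) gives (1, 1, -1, 1, -4).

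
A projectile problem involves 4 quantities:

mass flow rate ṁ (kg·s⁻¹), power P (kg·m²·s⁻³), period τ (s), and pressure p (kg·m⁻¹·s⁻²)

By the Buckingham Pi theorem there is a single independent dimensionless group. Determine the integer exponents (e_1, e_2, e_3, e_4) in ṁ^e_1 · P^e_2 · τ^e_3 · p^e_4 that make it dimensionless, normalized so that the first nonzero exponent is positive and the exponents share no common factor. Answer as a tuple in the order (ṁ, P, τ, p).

(3, -1, -4, -2)

M: e_1·(1) + e_2·(1) + e_3·(0) + e_4·(1) = 0
L: e_1·(0) + e_2·(2) + e_3·(0) + e_4·(-1) = 0
T: e_1·(-1) + e_2·(-3) + e_3·(1) + e_4·(-2) = 0
Solving this homogeneous linear system for the smallest-integer solution (first nonzero entry positive) gives (3, -1, -4, -2).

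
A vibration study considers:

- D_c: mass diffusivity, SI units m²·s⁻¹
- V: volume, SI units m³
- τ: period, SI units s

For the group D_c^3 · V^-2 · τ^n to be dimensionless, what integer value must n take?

Balance the T exponent: (1)·n from τ, plus 3·(-1) − 2·(0) = -3 from the rest, must sum to zero.
n − 3 = 0, so n = 3.

3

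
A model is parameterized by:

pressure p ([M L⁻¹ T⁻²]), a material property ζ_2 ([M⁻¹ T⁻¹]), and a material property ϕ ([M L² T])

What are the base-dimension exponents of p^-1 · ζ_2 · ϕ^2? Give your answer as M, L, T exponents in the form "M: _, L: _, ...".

Collect each base-dimension exponent across the product:
  M: −(1) + (-1) + 2·(1) = 0
  L: −(-1) + (0) + 2·(2) = 5
  T: −(-2) + (-1) + 2·(1) = 3
So the dimensions are [L⁵ T³].

M: 0, L: 5, T: 3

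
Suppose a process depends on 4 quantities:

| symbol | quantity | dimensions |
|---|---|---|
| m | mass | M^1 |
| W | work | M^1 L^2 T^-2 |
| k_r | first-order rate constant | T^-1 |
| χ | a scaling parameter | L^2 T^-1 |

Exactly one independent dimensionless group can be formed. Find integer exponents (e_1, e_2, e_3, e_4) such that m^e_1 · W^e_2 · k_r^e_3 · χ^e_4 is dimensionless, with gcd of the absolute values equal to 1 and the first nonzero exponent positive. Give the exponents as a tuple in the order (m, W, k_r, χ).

M: e_1·(1) + e_2·(1) + e_3·(0) + e_4·(0) = 0
L: e_1·(0) + e_2·(2) + e_3·(0) + e_4·(2) = 0
T: e_1·(0) + e_2·(-2) + e_3·(-1) + e_4·(-1) = 0
Solving this homogeneous linear system for the smallest-integer solution (first nonzero entry positive) gives (1, -1, 1, 1).

(1, -1, 1, 1)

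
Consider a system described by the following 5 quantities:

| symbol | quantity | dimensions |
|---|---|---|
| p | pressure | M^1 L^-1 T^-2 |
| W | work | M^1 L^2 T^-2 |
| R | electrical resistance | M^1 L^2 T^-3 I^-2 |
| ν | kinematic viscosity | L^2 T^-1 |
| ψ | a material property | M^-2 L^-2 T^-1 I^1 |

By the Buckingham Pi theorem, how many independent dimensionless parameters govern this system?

1

There are 5 variables and 4 base dimensions (M, L, T, I).
The dimension matrix has rank 4.
Independent dimensionless groups: 5 − 4 = 1.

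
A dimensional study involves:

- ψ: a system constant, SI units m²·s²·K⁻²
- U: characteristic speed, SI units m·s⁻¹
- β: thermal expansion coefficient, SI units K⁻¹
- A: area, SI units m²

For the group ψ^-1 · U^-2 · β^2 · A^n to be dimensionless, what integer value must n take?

Balance the L exponent: (2)·n from A, plus −(2) − 2·(1) + 2·(0) = -4 from the rest, must sum to zero.
2n − 4 = 0, so n = 2.

2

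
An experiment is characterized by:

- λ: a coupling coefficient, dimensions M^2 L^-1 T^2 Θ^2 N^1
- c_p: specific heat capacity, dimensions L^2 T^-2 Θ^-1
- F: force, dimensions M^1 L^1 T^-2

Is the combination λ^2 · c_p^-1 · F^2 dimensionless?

Sum the exponent of each base dimension across the product:
  M: 2·[λ]_M − [c_p]_M + 2·[F]_M = 2·(2) − (0) + 2·(1) = 6
  L: 2·[λ]_L − [c_p]_L + 2·[F]_L = 2·(-1) − (2) + 2·(1) = -2
  T: 2·[λ]_T − [c_p]_T + 2·[F]_T = 2·(2) − (-2) + 2·(-2) = 2
  Θ: 2·[λ]_Θ − [c_p]_Θ + 2·[F]_Θ = 2·(2) − (-1) + 2·(0) = 5
  N: 2·[λ]_N − [c_p]_N + 2·[F]_N = 2·(1) − (0) + 2·(0) = 2
Net dimensions [M⁶ L⁻² T² Θ⁵ N²] ≠ [1] — not dimensionless.

no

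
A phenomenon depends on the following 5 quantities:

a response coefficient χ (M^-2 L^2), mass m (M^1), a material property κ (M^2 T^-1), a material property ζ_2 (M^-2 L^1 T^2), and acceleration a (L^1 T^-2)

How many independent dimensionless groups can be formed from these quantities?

2

There are 5 variables and 3 base dimensions (M, L, T).
The dimension matrix has rank 3.
Independent dimensionless groups: 5 − 3 = 2.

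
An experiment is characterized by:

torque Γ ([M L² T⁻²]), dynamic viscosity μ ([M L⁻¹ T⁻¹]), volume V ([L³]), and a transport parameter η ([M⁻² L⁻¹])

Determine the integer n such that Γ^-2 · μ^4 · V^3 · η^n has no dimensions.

1

Balance the M exponent: (-2)·n from η, plus −2·(1) + 4·(1) + 3·(0) = 2 from the rest, must sum to zero.
-2n + 2 = 0, so n = 1.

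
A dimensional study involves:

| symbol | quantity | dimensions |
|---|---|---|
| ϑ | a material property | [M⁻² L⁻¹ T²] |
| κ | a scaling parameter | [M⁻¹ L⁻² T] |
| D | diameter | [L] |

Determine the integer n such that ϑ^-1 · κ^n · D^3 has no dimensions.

Balance the M exponent: (-1)·n from κ, plus −(-2) + 3·(0) = 2 from the rest, must sum to zero.
−n + 2 = 0, so n = 2.

2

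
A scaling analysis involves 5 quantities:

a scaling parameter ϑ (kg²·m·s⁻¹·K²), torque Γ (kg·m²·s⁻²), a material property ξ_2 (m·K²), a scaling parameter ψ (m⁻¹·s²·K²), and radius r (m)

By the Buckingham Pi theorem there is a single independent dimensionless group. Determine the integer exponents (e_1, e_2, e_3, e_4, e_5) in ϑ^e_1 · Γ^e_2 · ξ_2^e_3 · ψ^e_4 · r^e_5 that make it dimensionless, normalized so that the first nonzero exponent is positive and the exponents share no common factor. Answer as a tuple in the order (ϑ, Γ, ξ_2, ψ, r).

M: e_1·(2) + e_2·(1) + e_3·(0) + e_4·(0) + e_5·(0) = 0
L: e_1·(1) + e_2·(2) + e_3·(1) + e_4·(-1) + e_5·(1) = 0
T: e_1·(-1) + e_2·(-2) + e_3·(0) + e_4·(2) + e_5·(0) = 0
Θ: e_1·(2) + e_2·(0) + e_3·(2) + e_4·(2) + e_5·(0) = 0
Solving this homogeneous linear system for the smallest-integer solution (first nonzero entry positive) gives (2, -4, 1, -3, 2).

(2, -4, 1, -3, 2)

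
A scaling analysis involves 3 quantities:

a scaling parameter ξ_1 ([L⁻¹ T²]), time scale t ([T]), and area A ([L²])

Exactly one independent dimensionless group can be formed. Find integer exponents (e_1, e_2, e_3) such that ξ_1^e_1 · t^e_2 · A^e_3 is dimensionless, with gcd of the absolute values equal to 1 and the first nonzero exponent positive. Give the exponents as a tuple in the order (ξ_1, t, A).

(2, -4, 1)

L: e_1·(-1) + e_2·(0) + e_3·(2) = 0
T: e_1·(2) + e_2·(1) + e_3·(0) = 0
Solving this homogeneous linear system for the smallest-integer solution (first nonzero entry positive) gives (2, -4, 1).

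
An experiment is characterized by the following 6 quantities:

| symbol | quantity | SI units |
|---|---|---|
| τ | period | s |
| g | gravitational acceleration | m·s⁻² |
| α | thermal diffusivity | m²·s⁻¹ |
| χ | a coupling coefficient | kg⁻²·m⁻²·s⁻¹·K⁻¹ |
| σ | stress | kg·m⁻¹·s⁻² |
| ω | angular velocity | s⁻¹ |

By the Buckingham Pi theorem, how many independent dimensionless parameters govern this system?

2

There are 6 variables and 4 base dimensions (M, L, T, Θ).
The dimension matrix has rank 4.
Independent dimensionless groups: 6 − 4 = 2.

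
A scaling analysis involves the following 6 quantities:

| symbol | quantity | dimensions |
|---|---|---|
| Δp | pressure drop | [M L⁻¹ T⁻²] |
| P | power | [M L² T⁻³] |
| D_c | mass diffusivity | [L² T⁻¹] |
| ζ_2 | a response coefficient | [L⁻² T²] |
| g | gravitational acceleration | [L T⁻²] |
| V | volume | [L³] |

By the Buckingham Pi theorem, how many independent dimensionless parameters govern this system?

There are 6 variables and 3 base dimensions (M, L, T).
The dimension matrix has rank 3.
Independent dimensionless groups: 6 − 3 = 3.

3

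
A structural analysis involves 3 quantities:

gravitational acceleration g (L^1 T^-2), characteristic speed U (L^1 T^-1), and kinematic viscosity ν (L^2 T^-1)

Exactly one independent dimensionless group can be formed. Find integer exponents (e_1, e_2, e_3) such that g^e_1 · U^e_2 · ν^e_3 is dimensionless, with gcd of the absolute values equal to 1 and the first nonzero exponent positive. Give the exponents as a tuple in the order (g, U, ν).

(1, -3, 1)

L: e_1·(1) + e_2·(1) + e_3·(2) = 0
T: e_1·(-2) + e_2·(-1) + e_3·(-1) = 0
Solving this homogeneous linear system for the smallest-integer solution (first nonzero entry positive) gives (1, -3, 1).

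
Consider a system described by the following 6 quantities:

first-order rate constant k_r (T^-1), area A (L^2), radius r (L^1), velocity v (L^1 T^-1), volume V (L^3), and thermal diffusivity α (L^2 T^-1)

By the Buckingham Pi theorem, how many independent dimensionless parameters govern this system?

There are 6 variables and 2 base dimensions (L, T).
The dimension matrix has rank 2.
Independent dimensionless groups: 6 − 2 = 4.

4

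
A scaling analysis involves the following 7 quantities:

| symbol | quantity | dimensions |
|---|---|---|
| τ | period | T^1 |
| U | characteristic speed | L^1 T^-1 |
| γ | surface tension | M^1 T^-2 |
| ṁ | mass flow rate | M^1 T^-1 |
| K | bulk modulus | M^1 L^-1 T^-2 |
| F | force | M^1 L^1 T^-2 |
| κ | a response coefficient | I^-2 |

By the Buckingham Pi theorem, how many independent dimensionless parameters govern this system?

There are 7 variables and 4 base dimensions (M, L, T, I).
The dimension matrix has rank 4.
Independent dimensionless groups: 7 − 4 = 3.

3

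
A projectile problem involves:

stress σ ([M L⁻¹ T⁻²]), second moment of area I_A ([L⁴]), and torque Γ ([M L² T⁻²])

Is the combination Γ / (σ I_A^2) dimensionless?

Sum the exponent of each base dimension across the product:
  M: −[σ]_M − 2·[I_A]_M + [Γ]_M = −(1) − 2·(0) + (1) = 0
  L: −[σ]_L − 2·[I_A]_L + [Γ]_L = −(-1) − 2·(4) + (2) = -5
  T: −[σ]_T − 2·[I_A]_T + [Γ]_T = −(-2) − 2·(0) + (-2) = 0
Net dimensions [L⁻⁵] ≠ [1] — not dimensionless.

no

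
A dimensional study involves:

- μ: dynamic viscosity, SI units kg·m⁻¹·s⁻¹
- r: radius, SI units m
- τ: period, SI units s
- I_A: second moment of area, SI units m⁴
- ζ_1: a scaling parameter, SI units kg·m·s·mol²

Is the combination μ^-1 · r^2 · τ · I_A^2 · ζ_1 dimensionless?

Sum the exponent of each base dimension across the product:
  M: −[μ]_M + 2·[r]_M + [τ]_M + 2·[I_A]_M + [ζ_1]_M = −(1) + 2·(0) + (0) + 2·(0) + (1) = 0
  L: −[μ]_L + 2·[r]_L + [τ]_L + 2·[I_A]_L + [ζ_1]_L = −(-1) + 2·(1) + (0) + 2·(4) + (1) = 12
  T: −[μ]_T + 2·[r]_T + [τ]_T + 2·[I_A]_T + [ζ_1]_T = −(-1) + 2·(0) + (1) + 2·(0) + (1) = 3
  N: −[μ]_N + 2·[r]_N + [τ]_N + 2·[I_A]_N + [ζ_1]_N = −(0) + 2·(0) + (0) + 2·(0) + (2) = 2
Net dimensions [L¹² T³ N²] ≠ [1] — not dimensionless.

no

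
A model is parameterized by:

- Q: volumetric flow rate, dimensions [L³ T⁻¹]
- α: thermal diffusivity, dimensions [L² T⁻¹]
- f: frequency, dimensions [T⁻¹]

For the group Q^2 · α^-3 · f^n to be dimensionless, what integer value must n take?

1

Balance the T exponent: (-1)·n from f, plus 2·(-1) − 3·(-1) = 1 from the rest, must sum to zero.
−n + 1 = 0, so n = 1.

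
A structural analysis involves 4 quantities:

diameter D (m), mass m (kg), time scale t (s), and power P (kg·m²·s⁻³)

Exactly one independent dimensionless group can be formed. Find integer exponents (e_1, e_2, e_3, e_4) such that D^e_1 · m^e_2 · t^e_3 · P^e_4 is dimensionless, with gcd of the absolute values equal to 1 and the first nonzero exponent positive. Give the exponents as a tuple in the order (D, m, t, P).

M: e_1·(0) + e_2·(1) + e_3·(0) + e_4·(1) = 0
L: e_1·(1) + e_2·(0) + e_3·(0) + e_4·(2) = 0
T: e_1·(0) + e_2·(0) + e_3·(1) + e_4·(-3) = 0
Solving this homogeneous linear system for the smallest-integer solution (first nonzero entry positive) gives (2, 1, -3, -1).

(2, 1, -3, -1)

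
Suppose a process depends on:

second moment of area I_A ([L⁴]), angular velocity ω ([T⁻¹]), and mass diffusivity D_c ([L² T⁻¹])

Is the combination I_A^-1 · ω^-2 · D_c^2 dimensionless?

yes

Sum the exponent of each base dimension across the product:
  M: −[I_A]_M − 2·[ω]_M + 2·[D_c]_M = −(0) − 2·(0) + 2·(0) = 0
  L: −[I_A]_L − 2·[ω]_L + 2·[D_c]_L = −(4) − 2·(0) + 2·(2) = 0
  T: −[I_A]_T − 2·[ω]_T + 2·[D_c]_T = −(0) − 2·(-1) + 2·(-1) = 0
All base exponents vanish — dimensionless.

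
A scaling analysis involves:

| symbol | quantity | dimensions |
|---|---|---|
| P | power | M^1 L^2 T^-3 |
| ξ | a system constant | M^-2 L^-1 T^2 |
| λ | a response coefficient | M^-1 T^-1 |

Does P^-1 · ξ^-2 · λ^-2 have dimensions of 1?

Sum the exponent of each base dimension across the product:
  M: −[P]_M − 2·[ξ]_M − 2·[λ]_M = −(1) − 2·(-2) − 2·(-1) = 5
  L: −[P]_L − 2·[ξ]_L − 2·[λ]_L = −(2) − 2·(-1) − 2·(0) = 0
  T: −[P]_T − 2·[ξ]_T − 2·[λ]_T = −(-3) − 2·(2) − 2·(-1) = 1
Net dimensions [M⁵ T] ≠ [1] — not dimensionless.

no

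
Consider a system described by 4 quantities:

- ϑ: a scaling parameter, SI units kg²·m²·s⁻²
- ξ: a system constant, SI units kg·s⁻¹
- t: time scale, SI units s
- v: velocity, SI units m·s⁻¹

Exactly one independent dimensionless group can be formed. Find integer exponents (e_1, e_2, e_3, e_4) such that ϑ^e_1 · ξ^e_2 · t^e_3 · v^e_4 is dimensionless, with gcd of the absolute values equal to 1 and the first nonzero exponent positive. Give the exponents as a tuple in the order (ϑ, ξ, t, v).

(1, -2, -2, -2)

M: e_1·(2) + e_2·(1) + e_3·(0) + e_4·(0) = 0
L: e_1·(2) + e_2·(0) + e_3·(0) + e_4·(1) = 0
T: e_1·(-2) + e_2·(-1) + e_3·(1) + e_4·(-1) = 0
Solving this homogeneous linear system for the smallest-integer solution (first nonzero entry positive) gives (1, -2, -2, -2).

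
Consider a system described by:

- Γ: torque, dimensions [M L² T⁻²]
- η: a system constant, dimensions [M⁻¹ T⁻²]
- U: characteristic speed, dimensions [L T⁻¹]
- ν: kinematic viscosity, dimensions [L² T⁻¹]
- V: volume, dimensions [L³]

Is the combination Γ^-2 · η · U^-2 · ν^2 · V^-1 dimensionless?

no

Sum the exponent of each base dimension across the product:
  M: −2·[Γ]_M + [η]_M − 2·[U]_M + 2·[ν]_M − [V]_M = −2·(1) + (-1) − 2·(0) + 2·(0) − (0) = -3
  L: −2·[Γ]_L + [η]_L − 2·[U]_L + 2·[ν]_L − [V]_L = −2·(2) + (0) − 2·(1) + 2·(2) − (3) = -5
  T: −2·[Γ]_T + [η]_T − 2·[U]_T + 2·[ν]_T − [V]_T = −2·(-2) + (-2) − 2·(-1) + 2·(-1) − (0) = 2
Net dimensions [M⁻³ L⁻⁵ T²] ≠ [1] — not dimensionless.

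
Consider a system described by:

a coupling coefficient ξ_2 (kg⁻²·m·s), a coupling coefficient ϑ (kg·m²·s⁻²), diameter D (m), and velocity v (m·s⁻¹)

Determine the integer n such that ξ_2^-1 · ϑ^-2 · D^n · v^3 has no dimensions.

2

Balance the L exponent: (1)·n from D, plus −(1) − 2·(2) + 3·(1) = -2 from the rest, must sum to zero.
n − 2 = 0, so n = 2.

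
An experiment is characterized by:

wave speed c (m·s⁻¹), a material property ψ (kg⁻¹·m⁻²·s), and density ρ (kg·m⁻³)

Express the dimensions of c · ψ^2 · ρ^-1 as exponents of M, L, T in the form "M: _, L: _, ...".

Collect each base-dimension exponent across the product:
  M: (0) + 2·(-1) − (1) = -3
  L: (1) + 2·(-2) − (-3) = 0
  T: (-1) + 2·(1) − (0) = 1
So the dimensions are [M⁻³ T].

M: -3, L: 0, T: 1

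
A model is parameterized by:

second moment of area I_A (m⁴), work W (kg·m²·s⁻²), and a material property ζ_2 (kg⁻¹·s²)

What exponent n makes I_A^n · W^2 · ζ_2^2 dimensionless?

Balance the L exponent: (4)·n from I_A, plus 2·(2) + 2·(0) = 4 from the rest, must sum to zero.
4n + 4 = 0, so n = -1.

-1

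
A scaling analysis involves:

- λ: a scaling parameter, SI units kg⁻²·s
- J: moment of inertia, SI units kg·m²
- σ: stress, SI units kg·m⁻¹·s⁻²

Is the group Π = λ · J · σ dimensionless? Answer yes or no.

no

Sum the exponent of each base dimension across the product:
  M: [λ]_M + [J]_M + [σ]_M = (-2) + (1) + (1) = 0
  L: [λ]_L + [J]_L + [σ]_L = (0) + (2) + (-1) = 1
  T: [λ]_T + [J]_T + [σ]_T = (1) + (0) + (-2) = -1
Net dimensions [L T⁻¹] ≠ [1] — not dimensionless.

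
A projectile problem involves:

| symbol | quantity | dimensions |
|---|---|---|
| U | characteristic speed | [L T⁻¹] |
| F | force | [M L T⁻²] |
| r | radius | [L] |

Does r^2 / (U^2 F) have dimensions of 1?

Sum the exponent of each base dimension across the product:
  M: −2·[U]_M − [F]_M + 2·[r]_M = −2·(0) − (1) + 2·(0) = -1
  L: −2·[U]_L − [F]_L + 2·[r]_L = −2·(1) − (1) + 2·(1) = -1
  T: −2·[U]_T − [F]_T + 2·[r]_T = −2·(-1) − (-2) + 2·(0) = 4
Net dimensions [M⁻¹ L⁻¹ T⁴] ≠ [1] — not dimensionless.

no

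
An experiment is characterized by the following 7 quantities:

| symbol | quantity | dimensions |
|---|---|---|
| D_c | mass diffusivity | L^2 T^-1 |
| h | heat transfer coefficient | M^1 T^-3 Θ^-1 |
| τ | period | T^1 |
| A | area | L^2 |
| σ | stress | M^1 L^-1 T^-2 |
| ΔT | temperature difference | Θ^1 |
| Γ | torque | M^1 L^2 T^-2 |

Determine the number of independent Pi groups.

3

There are 7 variables and 4 base dimensions (M, L, T, Θ).
The dimension matrix has rank 4.
Independent dimensionless groups: 7 − 4 = 3.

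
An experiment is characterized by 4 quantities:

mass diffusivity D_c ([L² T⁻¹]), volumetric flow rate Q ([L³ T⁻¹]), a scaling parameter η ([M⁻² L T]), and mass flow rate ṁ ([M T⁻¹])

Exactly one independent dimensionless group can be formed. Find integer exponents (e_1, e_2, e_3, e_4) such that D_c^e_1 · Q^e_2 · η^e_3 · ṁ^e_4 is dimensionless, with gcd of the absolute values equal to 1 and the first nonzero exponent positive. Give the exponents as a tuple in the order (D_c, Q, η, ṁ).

(2, -1, -1, -2)

M: e_1·(0) + e_2·(0) + e_3·(-2) + e_4·(1) = 0
L: e_1·(2) + e_2·(3) + e_3·(1) + e_4·(0) = 0
T: e_1·(-1) + e_2·(-1) + e_3·(1) + e_4·(-1) = 0
Solving this homogeneous linear system for the smallest-integer solution (first nonzero entry positive) gives (2, -1, -1, -2).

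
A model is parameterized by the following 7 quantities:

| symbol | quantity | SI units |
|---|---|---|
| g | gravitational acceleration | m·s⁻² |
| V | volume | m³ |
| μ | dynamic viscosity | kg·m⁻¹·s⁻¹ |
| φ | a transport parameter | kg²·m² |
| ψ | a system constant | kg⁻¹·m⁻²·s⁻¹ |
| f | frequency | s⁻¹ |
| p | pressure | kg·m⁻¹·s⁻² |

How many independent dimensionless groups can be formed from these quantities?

4

There are 7 variables and 3 base dimensions (M, L, T).
The dimension matrix has rank 3.
Independent dimensionless groups: 7 − 3 = 4.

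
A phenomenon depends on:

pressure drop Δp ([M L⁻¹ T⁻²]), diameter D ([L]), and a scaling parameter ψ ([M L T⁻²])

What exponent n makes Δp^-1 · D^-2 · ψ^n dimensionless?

Balance the M exponent: (1)·n from ψ, plus −(1) − 2·(0) = -1 from the rest, must sum to zero.
n − 1 = 0, so n = 1.

1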